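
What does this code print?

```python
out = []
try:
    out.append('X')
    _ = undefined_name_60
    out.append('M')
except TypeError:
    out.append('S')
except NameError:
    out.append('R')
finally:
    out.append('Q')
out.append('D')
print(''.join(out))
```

Execution trace: 'X' (try body) → 'R' (except NameError) → 'Q' (finally) → 'D' (after the try/except). Output: XRQD

Answer: XRQD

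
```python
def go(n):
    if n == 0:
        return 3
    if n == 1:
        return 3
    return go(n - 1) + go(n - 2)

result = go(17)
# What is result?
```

Build up from base cases: go(0)=3, go(1)=3, go(2)=6, go(3)=9, go(4)=15, go(5)=24, go(6)=39, ..., go(17)=7752

Answer: 7752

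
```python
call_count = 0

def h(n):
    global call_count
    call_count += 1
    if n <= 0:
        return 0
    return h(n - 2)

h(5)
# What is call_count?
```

Linear recursion stepping by 2: 4 calls from n=5 down to ≤0.

Answer: 4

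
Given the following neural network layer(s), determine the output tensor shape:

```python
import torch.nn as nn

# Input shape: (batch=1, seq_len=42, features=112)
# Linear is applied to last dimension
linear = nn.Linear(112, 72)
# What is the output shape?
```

Input: (1, 42, 112) -> Output: (1, 42, 72)

Answer: (1, 42, 72)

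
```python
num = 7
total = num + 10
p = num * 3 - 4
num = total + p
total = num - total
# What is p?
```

Trace:
`num = 7` → num = 7
`total = num + 10` → total = 17
`p = num * 3 - 4` → p = 17
`num = total + p` → num = 34
`total = num - total` → total = 17
So p = 17

Answer: 17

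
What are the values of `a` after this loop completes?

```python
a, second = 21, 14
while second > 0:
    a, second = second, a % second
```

GCD of 21 and 14
`a` takes the values: 21 → 14 → 7

Answer: 7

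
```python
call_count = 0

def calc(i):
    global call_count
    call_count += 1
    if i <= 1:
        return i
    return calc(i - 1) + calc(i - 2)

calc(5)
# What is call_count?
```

Calls(i) = 1 + Calls(i-1) + Calls(i-2); Calls(0)=Calls(1)=1. For i=5 this gives 15.

Answer: 15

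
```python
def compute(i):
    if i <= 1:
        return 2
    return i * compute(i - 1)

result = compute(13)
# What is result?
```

compute(13) = 13 * 12 * 11 * 10 * 9 * 8 * 7 * 6 * 5 * 4 * 3 * 2 * 2 = 12454041600

Answer: 12454041600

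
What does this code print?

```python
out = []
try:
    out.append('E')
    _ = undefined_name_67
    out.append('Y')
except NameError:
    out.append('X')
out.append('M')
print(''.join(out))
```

Execution trace: 'E' (try body) → 'X' (except NameError) → 'M' (after the try/except). Output: EXM

Answer: EXM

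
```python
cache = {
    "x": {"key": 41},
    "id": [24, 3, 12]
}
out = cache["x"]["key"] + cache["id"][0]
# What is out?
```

Trace:
`cache = { ...` → cache = {'x': {'key': 41}, 'id': [24, 3, 12]}
`out = cache["x"]["key"] + cache["id"][0]` → out = 65
So out = 65

Answer: 65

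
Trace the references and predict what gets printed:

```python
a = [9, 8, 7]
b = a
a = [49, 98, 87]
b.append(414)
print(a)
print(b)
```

Key concept: rebinding vs mutation: a is rebound to a new list, b still points at the original.
Step by step:
`a = [9, 8, 7]` → a = [9, 8, 7]
`b = a` → b = [9, 8, 7] (same object as a)
`a = [49, 98, 87]` → a = [49, 98, 87]
`b.append(414)` → b = [9, 8, 7, 414]
`print(a)` → prints [49, 98, 87]
`print(b)` → prints [9, 8, 7, 414]

Answer:
[49, 98, 87]
[9, 8, 7, 414]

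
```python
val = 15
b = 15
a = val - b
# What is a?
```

Trace:
`val = 15` → val = 15
`b = 15` → b = 15
`a = val - b` → a = 0
So a = 0

Answer: 0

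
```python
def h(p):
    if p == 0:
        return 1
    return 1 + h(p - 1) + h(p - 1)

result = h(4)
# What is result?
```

h(p) = 1 + 2·h(p-1), h(0)=1. Closed form: (1+1)·2^4 - 1 = 31.

Answer: 31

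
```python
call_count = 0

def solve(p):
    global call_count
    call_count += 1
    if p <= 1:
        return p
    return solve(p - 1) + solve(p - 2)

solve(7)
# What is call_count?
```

Calls(p) = 1 + Calls(p-1) + Calls(p-2); Calls(0)=Calls(1)=1. For p=7 this gives 41.

Answer: 41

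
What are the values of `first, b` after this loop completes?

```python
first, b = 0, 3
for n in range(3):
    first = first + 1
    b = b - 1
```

first goes 0→3, b goes 3→0
`first, b` takes the values: (0, 3) → (1, 3) → (1, 2) → (2, 2) → (2, 1) → (3, 1) → (3, 0)

Answer: 3, 0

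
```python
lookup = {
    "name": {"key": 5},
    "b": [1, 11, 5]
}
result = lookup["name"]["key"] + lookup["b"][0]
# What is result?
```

Trace:
`lookup = { ...` → lookup = {'name': {'key': 5}, 'b': [1, 11, 5]}
`result = lookup["name"]["key"] + lookup["b"][0]` → result = 6
So result = 6

Answer: 6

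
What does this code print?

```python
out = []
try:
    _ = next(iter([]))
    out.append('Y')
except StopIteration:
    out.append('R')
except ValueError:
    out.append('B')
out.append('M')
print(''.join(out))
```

Execution trace: 'R' (except StopIteration) → 'M' (after the try/except). Output: RM

Answer: RM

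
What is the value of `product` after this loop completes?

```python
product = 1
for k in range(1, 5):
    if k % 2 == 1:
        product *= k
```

Product of odd numbers 1 to 4
`product` takes the values: 1 → 3

Answer: 3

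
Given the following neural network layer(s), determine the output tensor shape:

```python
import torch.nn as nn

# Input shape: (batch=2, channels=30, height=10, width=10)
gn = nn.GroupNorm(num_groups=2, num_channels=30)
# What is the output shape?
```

Input: (2, 30, 10, 10) -> Output: (2, 30, 10, 10)

Answer: (2, 30, 10, 10)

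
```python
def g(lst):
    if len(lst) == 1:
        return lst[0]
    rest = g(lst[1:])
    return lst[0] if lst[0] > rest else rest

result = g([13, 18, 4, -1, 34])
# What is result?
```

Recursive max over [13, 18, 4, -1, 34] = 34

Answer: 34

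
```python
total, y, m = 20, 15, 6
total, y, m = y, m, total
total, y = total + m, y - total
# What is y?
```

Trace:
`total, y, m = 20, 15, 6` → total = 20; y = 15; m = 6
`total, y, m = y, m, total` → total = 15; y = 6; m = 20
`total, y = total + m, y - total` → total = 35; y = -9
So y = -9

Answer: -9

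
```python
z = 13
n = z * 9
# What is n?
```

Trace:
`z = 13` → z = 13
`n = z * 9` → n = 117
So n = 117

Answer: 117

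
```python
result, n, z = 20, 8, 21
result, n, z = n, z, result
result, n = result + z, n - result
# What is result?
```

Trace:
`result, n, z = 20, 8, 21` → result = 20; n = 8; z = 21
`result, n, z = n, z, result` → result = 8; n = 21; z = 20
`result, n = result + z, n - result` → result = 28; n = 13
So result = 28

Answer: 28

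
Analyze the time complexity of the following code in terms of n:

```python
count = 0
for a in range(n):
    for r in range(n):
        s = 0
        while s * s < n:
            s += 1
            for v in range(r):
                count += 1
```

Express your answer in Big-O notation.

Each loop level contributes: n × n × √n × n. Multiplying the contributions gives O(n^3√n).

Answer: O(n^3√n)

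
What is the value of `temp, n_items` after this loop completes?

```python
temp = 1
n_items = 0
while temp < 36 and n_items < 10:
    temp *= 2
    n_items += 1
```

Double until >= 36 or 10 iterations
`temp, n_items` takes the values: (1, 0) → (2, 0) → (2, 1) → (4, 1) → (4, 2) → (8, 2) → (8, 3) → (16, 3) → (16, 4) → (32, 4) → (32, 5) → (64, 5) → (64, 6)

Answer: 64, 6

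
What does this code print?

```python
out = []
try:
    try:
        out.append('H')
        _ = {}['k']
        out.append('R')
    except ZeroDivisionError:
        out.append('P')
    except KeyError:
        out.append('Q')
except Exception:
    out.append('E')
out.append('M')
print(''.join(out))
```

Execution trace: 'H' (inner try body) → 'Q' (inner except KeyError) → 'M' (after the try/except). Output: HQM

Answer: HQM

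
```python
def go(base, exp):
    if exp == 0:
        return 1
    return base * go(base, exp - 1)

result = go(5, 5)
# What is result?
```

go(5, 5) = 5 * 5 * 5 * 5 * 5 = 3125

Answer: 3125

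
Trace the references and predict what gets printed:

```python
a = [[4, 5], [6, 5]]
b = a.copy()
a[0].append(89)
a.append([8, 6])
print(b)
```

Key concept: shallow copy with nested lists.
Step by step:
`a = [[4, 5], [6, 5]]` → a = [[4, 5], [6, 5]]
`b = a.copy()` → b = [[4, 5], [6, 5]]
`a[0].append(89)` → a = [[4, 5, 89], [6, 5]]; b = [[4, 5, 89], [6, 5]]
`a.append([8, 6])` → a = [[4, 5, 89], [6, 5], [8, 6]]
`print(b)` → prints [[4, 5, 89], [6, 5]]

Answer: [[4, 5, 89], [6, 5]]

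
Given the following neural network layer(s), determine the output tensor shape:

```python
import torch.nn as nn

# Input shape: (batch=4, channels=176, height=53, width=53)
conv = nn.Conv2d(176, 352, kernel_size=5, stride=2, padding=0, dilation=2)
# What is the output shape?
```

Input: (4, 176, 53, 53) -> Output: (4, 352, 23, 23)

Answer: (4, 352, 23, 23)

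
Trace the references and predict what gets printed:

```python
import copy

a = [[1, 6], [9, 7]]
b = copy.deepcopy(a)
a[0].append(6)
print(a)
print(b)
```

Key concept: deep copy is fully independent.
Step by step:
`a = [[1, 6], [9, 7]]` → a = [[1, 6], [9, 7]]
`b = copy.deepcopy(a)` → b = [[1, 6], [9, 7]]
`a[0].append(6)` → a = [[1, 6, 6], [9, 7]]
`print(a)` → prints [[1, 6, 6], [9, 7]]
`print(b)` → prints [[1, 6], [9, 7]]

Answer:
[[1, 6, 6], [9, 7]]
[[1, 6], [9, 7]]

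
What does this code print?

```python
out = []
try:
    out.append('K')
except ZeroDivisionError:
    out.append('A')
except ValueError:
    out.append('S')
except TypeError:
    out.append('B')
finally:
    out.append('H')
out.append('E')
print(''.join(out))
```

Execution trace: 'K' (try body, no exception) → 'H' (finally) → 'E' (after the try/except). Output: KHE

Answer: KHE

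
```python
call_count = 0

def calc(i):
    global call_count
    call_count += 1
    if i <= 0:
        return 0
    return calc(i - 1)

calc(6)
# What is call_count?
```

Linear recursion stepping by 1: 7 calls from i=6 down to ≤0.

Answer: 7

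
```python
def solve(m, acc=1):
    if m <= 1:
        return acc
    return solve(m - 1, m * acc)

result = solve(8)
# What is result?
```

Accumulator trace (n, acc): (8, 1) -> (7, 8) -> (6, 56) -> (5, 336) -> (4, 1680) -> (3, 6720) -> (2, 20160) -> (1, 40320) -> return 40320

Answer: 40320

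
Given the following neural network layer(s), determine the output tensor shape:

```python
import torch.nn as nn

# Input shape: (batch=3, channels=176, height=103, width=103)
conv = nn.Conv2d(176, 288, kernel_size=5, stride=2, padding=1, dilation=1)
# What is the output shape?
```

Input: (3, 176, 103, 103) -> Output: (3, 288, 51, 51)

Answer: (3, 288, 51, 51)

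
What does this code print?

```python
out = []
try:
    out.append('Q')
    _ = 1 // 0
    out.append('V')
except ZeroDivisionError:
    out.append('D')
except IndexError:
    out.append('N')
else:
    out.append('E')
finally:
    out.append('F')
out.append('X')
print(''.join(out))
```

Execution trace: 'Q' (try body) → 'D' (except ZeroDivisionError) → 'F' (finally) → 'X' (after the try/except). Output: QDFX

Answer: QDFX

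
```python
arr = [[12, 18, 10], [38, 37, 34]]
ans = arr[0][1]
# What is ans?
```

Trace:
`arr = [[12, 18, 10], [38, 37, 34]]` → arr = [[12, 18, 10], [38, 37, 34]]
`ans = arr[0][1]` → ans = 18
So ans = 18

Answer: 18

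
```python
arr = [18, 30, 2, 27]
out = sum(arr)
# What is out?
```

Trace:
`arr = [18, 30, 2, 27]` → arr = [18, 30, 2, 27]
`out = sum(arr)` → out = 77
So out = 77

Answer: 77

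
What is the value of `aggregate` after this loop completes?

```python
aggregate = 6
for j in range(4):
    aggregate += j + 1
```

Start at 6, add 1 to 4 = 16
`aggregate` takes the values: 6 → 7 → 9 → 12 → 16

Answer: 16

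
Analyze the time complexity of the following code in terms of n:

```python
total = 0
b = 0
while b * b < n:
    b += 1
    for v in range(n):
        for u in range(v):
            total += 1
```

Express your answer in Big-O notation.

Each loop level contributes: √n × n × n. Multiplying the contributions gives O(n^2√n).

Answer: O(n^2√n)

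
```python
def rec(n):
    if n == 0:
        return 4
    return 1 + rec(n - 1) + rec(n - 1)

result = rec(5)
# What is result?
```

rec(n) = 1 + 2·rec(n-1), rec(0)=4. Closed form: (4+1)·2^5 - 1 = 159.

Answer: 159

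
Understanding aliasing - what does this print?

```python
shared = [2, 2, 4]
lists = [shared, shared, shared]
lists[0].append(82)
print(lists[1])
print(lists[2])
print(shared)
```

Key concept: list of same reference.
Step by step:
`shared = [2, 2, 4]` → shared = [2, 2, 4]
`lists = [shared, shared, shared]` → lists = [[2, 2, 4], [2, 2, 4], [2, 2, 4]]
`lists[0].append(82)` → shared = [2, 2, 4, 82]; lists = [[2, 2, 4, 82], [2, 2, 4, 82], [2, 2, 4, 82]]
`print(lists[1])` → prints [2, 2, 4, 82]
`print(lists[2])` → prints [2, 2, 4, 82]
`print(shared)` → prints [2, 2, 4, 82]

Answer:
[2, 2, 4, 82]
[2, 2, 4, 82]
[2, 2, 4, 82]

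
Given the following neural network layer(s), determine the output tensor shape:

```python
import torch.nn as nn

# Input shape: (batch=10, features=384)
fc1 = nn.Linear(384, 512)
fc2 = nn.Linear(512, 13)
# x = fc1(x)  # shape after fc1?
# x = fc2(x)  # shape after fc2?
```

Input: (10, 384) -> after fc1: (10, 512) -> Output: (10, 13)

Answer: (10, 13)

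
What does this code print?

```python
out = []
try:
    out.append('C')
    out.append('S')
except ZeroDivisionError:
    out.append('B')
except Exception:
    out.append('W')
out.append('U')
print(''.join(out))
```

Execution trace: 'C' (try body) → 'S' (try body, no exception) → 'U' (after the try/except). Output: CSU

Answer: CSU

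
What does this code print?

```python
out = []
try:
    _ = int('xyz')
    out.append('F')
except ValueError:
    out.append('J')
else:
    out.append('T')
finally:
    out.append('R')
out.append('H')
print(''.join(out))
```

Execution trace: 'J' (except ValueError) → 'R' (finally) → 'H' (after the try/except). Output: JRH

Answer: JRH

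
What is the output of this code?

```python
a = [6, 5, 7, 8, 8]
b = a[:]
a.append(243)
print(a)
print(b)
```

Key concept: slice [:] creates copy.
Step by step:
`a = [6, 5, 7, 8, 8]` → a = [6, 5, 7, 8, 8]
`b = a[:]` → b = [6, 5, 7, 8, 8]
`a.append(243)` → a = [6, 5, 7, 8, 8, 243]
`print(a)` → prints [6, 5, 7, 8, 8, 243]
`print(b)` → prints [6, 5, 7, 8, 8]

Answer:
[6, 5, 7, 8, 8, 243]
[6, 5, 7, 8, 8]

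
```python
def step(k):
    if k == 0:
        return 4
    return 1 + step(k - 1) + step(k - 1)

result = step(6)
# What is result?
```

step(k) = 1 + 2·step(k-1), step(0)=4. Closed form: (4+1)·2^6 - 1 = 319.

Answer: 319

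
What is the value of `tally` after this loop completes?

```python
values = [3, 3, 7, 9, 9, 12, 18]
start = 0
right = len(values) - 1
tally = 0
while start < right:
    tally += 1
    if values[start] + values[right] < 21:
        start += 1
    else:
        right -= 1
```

Steps to find pair summing to 21
`tally` takes the values: 0 → 1 → 2 → 3 → 4 → 5 → 6

Answer: 6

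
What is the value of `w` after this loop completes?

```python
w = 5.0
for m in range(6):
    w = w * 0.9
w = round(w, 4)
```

Exponential decay: 5.0 * 0.9^6
`w` takes the values: 5.0 → 4.5 → 4.05 → 3.645 → 3.2805 → 2.95245 → 2.657205 → 2.6572

Answer: 2.6572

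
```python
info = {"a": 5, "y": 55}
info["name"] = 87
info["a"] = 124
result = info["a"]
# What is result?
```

Trace:
`info = {"a": 5, "y": 55}` → info = {'a': 5, 'y': 55}
`info["name"] = 87` → info = {'a': 5, 'y': 55, 'name': 87}
`info["a"] = 124` → info = {'a': 124, 'y': 55, 'name': 87}
`result = info["a"]` → result = 124
So result = 124

Answer: 124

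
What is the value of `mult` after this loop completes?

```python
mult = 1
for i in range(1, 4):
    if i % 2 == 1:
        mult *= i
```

Product of odd numbers 1 to 3
`mult` takes the values: 1 → 3

Answer: 3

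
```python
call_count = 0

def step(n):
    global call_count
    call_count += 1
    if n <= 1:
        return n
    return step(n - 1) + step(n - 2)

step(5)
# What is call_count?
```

Calls(n) = 1 + Calls(n-1) + Calls(n-2); Calls(0)=Calls(1)=1. For n=5 this gives 15.

Answer: 15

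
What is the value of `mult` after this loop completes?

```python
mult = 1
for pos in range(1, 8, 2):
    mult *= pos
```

Product of 1, 3, 5, ... up to 7
`mult` takes the values: 1 → 3 → 15 → 105

Answer: 105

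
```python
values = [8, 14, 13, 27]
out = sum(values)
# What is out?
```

Trace:
`values = [8, 14, 13, 27]` → values = [8, 14, 13, 27]
`out = sum(values)` → out = 62
So out = 62

Answer: 62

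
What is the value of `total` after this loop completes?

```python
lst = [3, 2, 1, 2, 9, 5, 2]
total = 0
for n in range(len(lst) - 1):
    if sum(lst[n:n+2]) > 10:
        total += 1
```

Count windows with sum > 10
`total` takes the values: 0 → 1 → 2

Answer: 2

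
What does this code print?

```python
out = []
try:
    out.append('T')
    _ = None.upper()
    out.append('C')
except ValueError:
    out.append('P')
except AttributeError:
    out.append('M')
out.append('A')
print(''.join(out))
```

Execution trace: 'T' (try body) → 'M' (except AttributeError) → 'A' (after the try/except). Output: TMA

Answer: TMA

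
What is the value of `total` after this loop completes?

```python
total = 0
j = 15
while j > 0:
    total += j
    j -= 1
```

Sum 15 down to 1
`total` takes the values: 0 → 15 → 29 → 42 → 54 → 65 → 75 → 84 → 92 → 99 → 105 → 110 → 114 → 117 → 119 → 120

Answer: 120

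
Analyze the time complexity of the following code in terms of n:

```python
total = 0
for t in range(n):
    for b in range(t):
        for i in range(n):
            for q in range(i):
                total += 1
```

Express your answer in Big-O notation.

Each loop level contributes: n × n × n × n. Multiplying the contributions gives O(n^4).

Answer: O(n^4)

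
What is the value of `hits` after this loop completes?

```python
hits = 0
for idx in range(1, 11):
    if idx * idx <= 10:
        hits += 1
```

Count numbers where idx² ≤ 10
`hits` takes the values: 0 → 1 → 2 → 3

Answer: 3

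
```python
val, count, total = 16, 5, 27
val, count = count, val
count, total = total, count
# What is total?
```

Trace:
`val, count, total = 16, 5, 27` → val = 16; count = 5; total = 27
`val, count = count, val` → val = 5; count = 16
`count, total = total, count` → count = 27; total = 16
So total = 16

Answer: 16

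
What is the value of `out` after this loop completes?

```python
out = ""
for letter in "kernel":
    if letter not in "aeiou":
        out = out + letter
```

Remove vowels from 'kernel'
`out` takes the values: "" → "k" → "kr" → "krn" → "krnl"

Answer: "krnl"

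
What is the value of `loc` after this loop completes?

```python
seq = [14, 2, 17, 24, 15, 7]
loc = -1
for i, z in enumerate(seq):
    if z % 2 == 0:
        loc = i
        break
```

First even number index in [14, 2, 17, 24, 15, 7]
`loc` takes the values: -1 → 0

Answer: 0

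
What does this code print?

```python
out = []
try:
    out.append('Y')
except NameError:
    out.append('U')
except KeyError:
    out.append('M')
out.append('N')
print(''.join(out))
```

Execution trace: 'Y' (try body, no exception) → 'N' (after the try/except). Output: YN

Answer: YN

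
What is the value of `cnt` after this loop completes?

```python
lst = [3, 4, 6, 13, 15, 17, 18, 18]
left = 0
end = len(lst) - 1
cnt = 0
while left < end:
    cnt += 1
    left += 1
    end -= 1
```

Iterations until pointers meet (list length 8)
`cnt` takes the values: 0 → 1 → 2 → 3 → 4

Answer: 4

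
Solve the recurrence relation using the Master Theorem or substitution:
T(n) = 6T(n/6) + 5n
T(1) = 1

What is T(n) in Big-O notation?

By Master Theorem: a=6, b=6, f(n)=5n. Since log_6(6) = 1 and f(n) = Θ(n^1), Case 2 applies. T(n) = O(n log n).

Answer: O(n log n)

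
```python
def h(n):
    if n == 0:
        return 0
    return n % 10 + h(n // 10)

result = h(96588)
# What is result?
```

Sum of digits of 96588: 8 + 8 + 5 + 6 + 9 = 36

Answer: 36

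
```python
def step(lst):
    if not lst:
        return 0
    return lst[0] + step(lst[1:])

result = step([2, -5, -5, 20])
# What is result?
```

2 + (-5) + (-5) + 20 + 0 = 12

Answer: 12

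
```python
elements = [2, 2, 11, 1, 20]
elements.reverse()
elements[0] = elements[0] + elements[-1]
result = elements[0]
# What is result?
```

Trace:
`elements = [2, 2, 11, 1, 20]` → elements = [2, 2, 11, 1, 20]
`elements.reverse()` → elements = [20, 1, 11, 2, 2]
`elements[0] = elements[0] + elements[-1]` → elements = [22, 1, 11, 2, 2]
`result = elements[0]` → result = 22
So result = 22

Answer: 22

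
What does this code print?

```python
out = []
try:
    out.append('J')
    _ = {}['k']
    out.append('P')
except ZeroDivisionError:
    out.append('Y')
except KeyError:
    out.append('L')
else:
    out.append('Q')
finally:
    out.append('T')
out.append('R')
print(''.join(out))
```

Execution trace: 'J' (try body) → 'L' (except KeyError) → 'T' (finally) → 'R' (after the try/except). Output: JLTR

Answer: JLTR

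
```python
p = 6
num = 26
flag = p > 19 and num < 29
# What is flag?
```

Trace:
`p = 6` → p = 6
`num = 26` → num = 26
`flag = p > 19 and num < 29` → flag = False
So flag = False

Answer: False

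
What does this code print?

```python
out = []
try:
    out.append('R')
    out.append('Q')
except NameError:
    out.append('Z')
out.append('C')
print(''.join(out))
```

Execution trace: 'R' (try body) → 'Q' (try body, no exception) → 'C' (after the try/except). Output: RQC

Answer: RQC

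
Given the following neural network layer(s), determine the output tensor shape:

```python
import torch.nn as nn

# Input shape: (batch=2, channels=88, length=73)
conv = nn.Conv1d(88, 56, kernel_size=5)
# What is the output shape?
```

Input: (2, 88, 73) -> Output: (2, 56, 69)

Answer: (2, 56, 69)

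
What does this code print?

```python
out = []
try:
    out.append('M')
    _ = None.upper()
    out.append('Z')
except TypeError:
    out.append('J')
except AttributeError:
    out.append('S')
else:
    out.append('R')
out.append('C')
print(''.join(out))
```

Execution trace: 'M' (try body) → 'S' (except AttributeError) → 'C' (after the try/except). Output: MSC

Answer: MSC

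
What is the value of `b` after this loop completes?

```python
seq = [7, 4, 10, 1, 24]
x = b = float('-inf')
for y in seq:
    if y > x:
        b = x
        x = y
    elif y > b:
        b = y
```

Second largest (with repeats) in [7, 4, 10, 1, 24]
`b` takes the values: -inf → 4 → 7 → 10

Answer: 10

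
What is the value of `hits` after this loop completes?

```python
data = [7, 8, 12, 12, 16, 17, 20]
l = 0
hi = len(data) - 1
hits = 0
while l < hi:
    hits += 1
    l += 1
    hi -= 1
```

Iterations until pointers meet (list length 7)
`hits` takes the values: 0 → 1 → 2 → 3

Answer: 3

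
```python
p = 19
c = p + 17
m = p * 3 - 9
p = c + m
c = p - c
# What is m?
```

Trace:
`p = 19` → p = 19
`c = p + 17` → c = 36
`m = p * 3 - 9` → m = 48
`p = c + m` → p = 84
`c = p - c` → c = 48
So m = 48

Answer: 48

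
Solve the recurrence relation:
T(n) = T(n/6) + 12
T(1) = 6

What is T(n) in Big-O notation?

Each step divides n by 6 and adds 12. After log_6(n) steps we reach T(1)=6. So T(n) = 12·log_6(n) + 6 = O(log n).

Answer: O(log n)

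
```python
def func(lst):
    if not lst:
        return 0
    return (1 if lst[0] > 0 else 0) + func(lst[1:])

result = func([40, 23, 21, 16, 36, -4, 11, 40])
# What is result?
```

Count of positive elements in [40, 23, 21, 16, 36, -4, 11, 40] = 7

Answer: 7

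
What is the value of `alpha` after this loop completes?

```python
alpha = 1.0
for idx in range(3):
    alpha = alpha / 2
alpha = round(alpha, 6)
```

Halving LR 3 times: 1 / 2^3
`alpha` takes the values: 1.0 → 0.5 → 0.25 → 0.125

Answer: 0.125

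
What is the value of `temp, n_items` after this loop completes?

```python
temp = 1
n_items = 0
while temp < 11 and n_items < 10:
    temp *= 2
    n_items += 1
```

Double until >= 11 or 10 iterations
`temp, n_items` takes the values: (1, 0) → (2, 0) → (2, 1) → (4, 1) → (4, 2) → (8, 2) → (8, 3) → (16, 3) → (16, 4)

Answer: 16, 4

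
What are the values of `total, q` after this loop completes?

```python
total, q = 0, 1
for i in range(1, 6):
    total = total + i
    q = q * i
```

Sum and factorial of 1 to 5
`total, q` takes the values: (0, 1) → (1, 1) → (3, 1) → (3, 2) → (6, 2) → (6, 6) → (10, 6) → (10, 24) → (15, 24) → (15, 120)

Answer: 15, 120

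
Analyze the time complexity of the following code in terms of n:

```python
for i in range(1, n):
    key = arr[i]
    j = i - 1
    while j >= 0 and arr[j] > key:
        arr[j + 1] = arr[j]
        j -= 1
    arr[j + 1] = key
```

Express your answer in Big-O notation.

This is Insertion sort. Time complexity: O(n²).

Answer: O(n²)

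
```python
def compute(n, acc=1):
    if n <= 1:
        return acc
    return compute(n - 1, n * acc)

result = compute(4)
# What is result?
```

Accumulator trace (n, acc): (4, 1) -> (3, 4) -> (2, 12) -> (1, 24) -> return 24

Answer: 24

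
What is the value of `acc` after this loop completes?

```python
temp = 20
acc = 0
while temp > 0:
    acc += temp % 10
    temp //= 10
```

Sum digits of 20
`acc` takes the values: 0 → 2

Answer: 2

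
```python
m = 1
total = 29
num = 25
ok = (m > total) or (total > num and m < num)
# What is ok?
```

Trace:
`m = 1` → m = 1
`total = 29` → total = 29
`num = 25` → num = 25
`ok = (m > total) or (total > num and m < num)` → ok = True
So ok = True

Answer: True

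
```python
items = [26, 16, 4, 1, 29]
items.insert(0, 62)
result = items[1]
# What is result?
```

Trace:
`items = [26, 16, 4, 1, 29]` → items = [26, 16, 4, 1, 29]
`items.insert(0, 62)` → items = [62, 26, 16, 4, 1, 29]
`result = items[1]` → result = 26
So result = 26

Answer: 26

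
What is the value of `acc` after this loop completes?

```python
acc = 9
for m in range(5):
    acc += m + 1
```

Start at 9, add 1 to 5 = 24
`acc` takes the values: 9 → 10 → 12 → 15 → 19 → 24

Answer: 24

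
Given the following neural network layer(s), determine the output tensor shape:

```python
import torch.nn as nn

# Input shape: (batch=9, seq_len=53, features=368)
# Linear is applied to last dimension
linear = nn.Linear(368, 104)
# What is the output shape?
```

Input: (9, 53, 368) -> Output: (9, 53, 104)

Answer: (9, 53, 104)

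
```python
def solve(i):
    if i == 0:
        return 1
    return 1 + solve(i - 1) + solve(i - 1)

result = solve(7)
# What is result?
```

solve(i) = 1 + 2·solve(i-1), solve(0)=1. Closed form: (1+1)·2^7 - 1 = 255.

Answer: 255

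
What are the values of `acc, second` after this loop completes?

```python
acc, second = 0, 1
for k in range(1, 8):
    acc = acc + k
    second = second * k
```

Sum and factorial of 1 to 7
`acc, second` takes the values: (0, 1) → (1, 1) → (3, 1) → (3, 2) → (6, 2) → (6, 6) → (10, 6) → (10, 24) → (15, 24) → (15, 120) → (21, 120) → (21, 720) → (28, 720) → (28, 5040)

Answer: 28, 5040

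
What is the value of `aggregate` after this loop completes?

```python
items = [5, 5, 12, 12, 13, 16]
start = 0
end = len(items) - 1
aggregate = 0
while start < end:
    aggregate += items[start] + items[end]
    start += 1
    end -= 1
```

Sum of pairs from ends
`aggregate` takes the values: 0 → 21 → 39 → 63

Answer: 63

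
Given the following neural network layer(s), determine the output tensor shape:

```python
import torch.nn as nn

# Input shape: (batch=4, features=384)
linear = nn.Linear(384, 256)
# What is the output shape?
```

Input: (4, 384) -> Output: (4, 256)

Answer: (4, 256)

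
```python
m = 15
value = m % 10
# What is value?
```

Trace:
`m = 15` → m = 15
`value = m % 10` → value = 5
So value = 5

Answer: 5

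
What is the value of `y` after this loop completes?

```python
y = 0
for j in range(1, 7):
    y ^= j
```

XOR of 1 to 6
`y` takes the values: 0 → 1 → 3 → 0 → 4 → 1 → 7

Answer: 7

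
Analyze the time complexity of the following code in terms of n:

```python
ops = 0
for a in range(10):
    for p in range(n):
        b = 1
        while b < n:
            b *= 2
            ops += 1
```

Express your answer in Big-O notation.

Each loop level contributes: 1 × n × log n. Multiplying the contributions gives O(n log n).

Answer: O(n log n)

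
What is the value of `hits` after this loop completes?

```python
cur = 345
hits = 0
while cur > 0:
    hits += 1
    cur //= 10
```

Count digits by repeated division by 10
`hits` takes the values: 0 → 1 → 2 → 3

Answer: 3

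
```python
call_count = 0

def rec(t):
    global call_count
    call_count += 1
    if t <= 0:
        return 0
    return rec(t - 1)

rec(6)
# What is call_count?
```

Linear recursion stepping by 1: 7 calls from t=6 down to ≤0.

Answer: 7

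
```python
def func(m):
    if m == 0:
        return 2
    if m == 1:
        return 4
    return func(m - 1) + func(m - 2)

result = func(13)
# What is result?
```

Build up from base cases: func(0)=2, func(1)=4, func(2)=6, func(3)=10, func(4)=16, func(5)=26, func(6)=42, ..., func(13)=1220

Answer: 1220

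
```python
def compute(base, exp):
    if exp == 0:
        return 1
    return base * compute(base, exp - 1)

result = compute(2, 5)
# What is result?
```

compute(2, 5) = 2 * 2 * 2 * 2 * 2 = 32

Answer: 32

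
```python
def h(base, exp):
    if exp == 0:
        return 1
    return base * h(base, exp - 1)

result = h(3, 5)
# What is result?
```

h(3, 5) = 3 * 3 * 3 * 3 * 3 = 243

Answer: 243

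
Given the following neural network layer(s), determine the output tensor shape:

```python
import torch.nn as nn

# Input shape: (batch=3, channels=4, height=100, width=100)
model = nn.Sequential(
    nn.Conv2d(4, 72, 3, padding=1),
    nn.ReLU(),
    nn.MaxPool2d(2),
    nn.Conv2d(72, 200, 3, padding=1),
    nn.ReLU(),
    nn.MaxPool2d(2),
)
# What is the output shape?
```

Input: (3, 4, 100, 100) -> after first Conv2d: (3, 72, 100, 100) -> after first MaxPool2d: (3, 72, 50, 50) -> after second Conv2d: (3, 200, 50, 50) -> Output: (3, 200, 25, 25)

Answer: (3, 200, 25, 25)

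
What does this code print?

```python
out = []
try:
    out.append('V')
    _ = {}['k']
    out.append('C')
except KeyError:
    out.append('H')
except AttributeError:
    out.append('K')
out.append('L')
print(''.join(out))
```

Execution trace: 'V' (try body) → 'H' (except KeyError) → 'L' (after the try/except). Output: VHL

Answer: VHL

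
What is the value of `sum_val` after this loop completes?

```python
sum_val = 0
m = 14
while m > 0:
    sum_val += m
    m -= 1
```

Sum 14 down to 1
`sum_val` takes the values: 0 → 14 → 27 → 39 → 50 → 60 → 69 → 77 → 84 → 90 → 95 → 99 → 102 → 104 → 105

Answer: 105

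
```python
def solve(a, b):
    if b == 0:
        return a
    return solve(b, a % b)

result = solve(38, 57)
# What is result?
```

solve(38, 57) -> solve(57, 38) -> solve(38, 19) -> solve(19, 0) -> 19

Answer: 19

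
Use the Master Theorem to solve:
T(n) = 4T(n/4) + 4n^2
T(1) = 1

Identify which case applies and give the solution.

a=4, b=4, f(n)=4n^2. log_4(4) = 1. Since c=2 > 1 and the regularity condition holds (4(n/4)^2 = (4/4^2)n^2 with 4/4^2 < 1), Case 3 applies: T(n) = Θ(f(n)) = O(n^2).

Answer: O(n^2) - Case 3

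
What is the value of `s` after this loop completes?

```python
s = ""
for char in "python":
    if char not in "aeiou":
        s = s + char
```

Remove vowels from 'python'
`s` takes the values: "" → "p" → "py" → "pyt" → "pyth" → "pythn"

Answer: "pythn"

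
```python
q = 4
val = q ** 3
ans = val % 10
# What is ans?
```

Trace:
`q = 4` → q = 4
`val = q ** 3` → val = 64
`ans = val % 10` → ans = 4
So ans = 4

Answer: 4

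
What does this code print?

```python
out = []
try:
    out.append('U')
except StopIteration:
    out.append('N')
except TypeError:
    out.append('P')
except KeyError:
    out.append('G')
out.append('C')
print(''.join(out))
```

Execution trace: 'U' (try body, no exception) → 'C' (after the try/except). Output: UC

Answer: UC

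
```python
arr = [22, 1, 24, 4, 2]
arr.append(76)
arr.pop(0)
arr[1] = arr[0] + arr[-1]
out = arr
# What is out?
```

Trace:
`arr = [22, 1, 24, 4, 2]` → arr = [22, 1, 24, 4, 2]
`arr.append(76)` → arr = [22, 1, 24, 4, 2, 76]
`arr.pop(0)` → arr = [1, 24, 4, 2, 76]
`arr[1] = arr[0] + arr[-1]` → arr = [1, 77, 4, 2, 76]
`out = arr` → out = [1, 77, 4, 2, 76]
So out = [1, 77, 4, 2, 76]

Answer: [1, 77, 4, 2, 76]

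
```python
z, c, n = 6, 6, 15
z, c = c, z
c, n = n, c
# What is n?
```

Trace:
`z, c, n = 6, 6, 15` → z = 6; c = 6; n = 15
`z, c = c, z` → z = 6; c = 6
`c, n = n, c` → c = 15; n = 6
So n = 6

Answer: 6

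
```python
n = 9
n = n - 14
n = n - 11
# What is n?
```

Trace:
`n = 9` → n = 9
`n = n - 14` → n = -5
`n = n - 11` → n = -16
So n = -16

Answer: -16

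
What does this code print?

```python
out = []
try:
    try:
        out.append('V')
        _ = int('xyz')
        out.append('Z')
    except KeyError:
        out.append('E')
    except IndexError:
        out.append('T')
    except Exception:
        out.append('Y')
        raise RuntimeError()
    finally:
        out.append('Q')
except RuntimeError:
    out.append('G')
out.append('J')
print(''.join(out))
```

Execution trace: 'V' (inner try body) → 'Y' (inner except Exception) → 'Q' (inner finally) → 'G' (outer except RuntimeError) → 'J' (after the try/except). Output: VYQGJ

Answer: VYQGJ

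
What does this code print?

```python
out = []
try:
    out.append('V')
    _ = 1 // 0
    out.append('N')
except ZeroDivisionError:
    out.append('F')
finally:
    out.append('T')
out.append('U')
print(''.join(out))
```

Execution trace: 'V' (try body) → 'F' (except ZeroDivisionError) → 'T' (finally) → 'U' (after the try/except). Output: VFTU

Answer: VFTU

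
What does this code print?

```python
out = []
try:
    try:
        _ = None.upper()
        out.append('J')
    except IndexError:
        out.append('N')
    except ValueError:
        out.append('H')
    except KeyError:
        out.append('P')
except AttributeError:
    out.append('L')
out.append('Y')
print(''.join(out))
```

Execution trace: 'L' (outer except AttributeError) → 'Y' (after the try/except). Output: LY

Answer: LY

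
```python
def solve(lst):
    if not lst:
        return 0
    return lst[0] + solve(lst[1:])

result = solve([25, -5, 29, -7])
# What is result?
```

25 + (-5) + 29 + (-7) + 0 = 42

Answer: 42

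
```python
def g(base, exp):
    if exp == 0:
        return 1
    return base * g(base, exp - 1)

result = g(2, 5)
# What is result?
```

g(2, 5) = 2 * 2 * 2 * 2 * 2 = 32

Answer: 32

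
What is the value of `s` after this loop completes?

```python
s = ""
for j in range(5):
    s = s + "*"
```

Repeat '*' 5 times
`s` takes the values: "" → "*" → "**" → "***" → "****" → "*****"

Answer: "*****"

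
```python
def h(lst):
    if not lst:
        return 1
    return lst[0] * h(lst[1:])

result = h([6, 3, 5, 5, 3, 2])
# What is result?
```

Product over [6, 3, 5, 5, 3, 2] = 6 * 3 * 5 * 5 * 3 * 2 = 2700

Answer: 2700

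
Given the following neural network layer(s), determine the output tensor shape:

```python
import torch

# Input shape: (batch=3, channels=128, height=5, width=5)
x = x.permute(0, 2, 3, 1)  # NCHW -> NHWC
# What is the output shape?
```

Input: (3, 128, 5, 5) -> Output: (3, 5, 5, 128)

Answer: (3, 5, 5, 128)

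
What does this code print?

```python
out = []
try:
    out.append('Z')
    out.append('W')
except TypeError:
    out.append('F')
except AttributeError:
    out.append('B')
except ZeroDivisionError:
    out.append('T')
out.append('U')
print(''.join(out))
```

Execution trace: 'Z' (try body) → 'W' (try body, no exception) → 'U' (after the try/except). Output: ZWU

Answer: ZWU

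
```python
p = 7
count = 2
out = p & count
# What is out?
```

Trace:
`p = 7` → p = 7
`count = 2` → count = 2
`out = p & count` → out = 2
So out = 2

Answer: 2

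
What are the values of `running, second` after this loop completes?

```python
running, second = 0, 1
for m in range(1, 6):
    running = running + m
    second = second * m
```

Sum and factorial of 1 to 5
`running, second` takes the values: (0, 1) → (1, 1) → (3, 1) → (3, 2) → (6, 2) → (6, 6) → (10, 6) → (10, 24) → (15, 24) → (15, 120)

Answer: 15, 120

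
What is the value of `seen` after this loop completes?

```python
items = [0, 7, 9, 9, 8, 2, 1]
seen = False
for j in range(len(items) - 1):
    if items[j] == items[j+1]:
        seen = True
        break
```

Check consecutive duplicates in [0, 7, 9, 9, 8, 2, 1]
`seen` takes the values: False → True

Answer: True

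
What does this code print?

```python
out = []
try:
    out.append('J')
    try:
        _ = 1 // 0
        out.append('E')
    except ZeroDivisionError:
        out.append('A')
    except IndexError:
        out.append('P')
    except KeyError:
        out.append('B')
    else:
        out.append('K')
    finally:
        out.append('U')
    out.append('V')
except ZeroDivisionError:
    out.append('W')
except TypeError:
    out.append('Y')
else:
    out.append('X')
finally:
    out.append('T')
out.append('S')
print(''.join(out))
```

Execution trace: 'J' (try body) → 'A' (inner except ZeroDivisionError) → 'U' (inner finally) → 'V' (try body, no exception) → 'X' (else) → 'T' (finally) → 'S' (after the try/except). Output: JAUVXTS

Answer: JAUVXTS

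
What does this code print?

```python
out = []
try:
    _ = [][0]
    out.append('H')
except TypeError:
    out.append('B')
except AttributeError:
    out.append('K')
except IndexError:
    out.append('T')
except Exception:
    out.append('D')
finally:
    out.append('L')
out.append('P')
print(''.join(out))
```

Execution trace: 'T' (except IndexError) → 'L' (finally) → 'P' (after the try/except). Output: TLP

Answer: TLP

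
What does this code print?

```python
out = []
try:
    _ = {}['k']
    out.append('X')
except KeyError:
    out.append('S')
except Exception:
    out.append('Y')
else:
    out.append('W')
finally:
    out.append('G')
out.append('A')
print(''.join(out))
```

Execution trace: 'S' (except KeyError) → 'G' (finally) → 'A' (after the try/except). Output: SGA

Answer: SGA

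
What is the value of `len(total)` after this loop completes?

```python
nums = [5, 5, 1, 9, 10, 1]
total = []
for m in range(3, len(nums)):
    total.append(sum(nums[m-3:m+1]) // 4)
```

Number of 4-element averages
`total` takes the values: [] → [5] → [5, 6] → [5, 6, 5]
So `len(total)` = 3

Answer: 3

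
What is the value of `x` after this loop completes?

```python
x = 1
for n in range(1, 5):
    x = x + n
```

Start at 1, add 1 through 4
`x` takes the values: 1 → 2 → 4 → 7 → 11

Answer: 11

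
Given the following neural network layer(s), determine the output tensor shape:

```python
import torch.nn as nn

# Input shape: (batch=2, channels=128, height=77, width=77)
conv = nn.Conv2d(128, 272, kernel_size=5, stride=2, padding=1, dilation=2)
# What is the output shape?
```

Input: (2, 128, 77, 77) -> Output: (2, 272, 36, 36)

Answer: (2, 272, 36, 36)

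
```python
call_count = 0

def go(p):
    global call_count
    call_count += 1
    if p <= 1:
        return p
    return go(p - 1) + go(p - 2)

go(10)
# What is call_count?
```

Calls(p) = 1 + Calls(p-1) + Calls(p-2); Calls(0)=Calls(1)=1. For p=10 this gives 177.

Answer: 177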